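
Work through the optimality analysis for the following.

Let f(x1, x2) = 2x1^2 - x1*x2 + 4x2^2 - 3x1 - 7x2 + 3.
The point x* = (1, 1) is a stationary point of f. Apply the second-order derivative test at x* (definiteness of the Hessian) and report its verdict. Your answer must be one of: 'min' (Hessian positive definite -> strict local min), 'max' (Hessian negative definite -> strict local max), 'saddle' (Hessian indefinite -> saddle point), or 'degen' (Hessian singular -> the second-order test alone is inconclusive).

Compute the Hessian H = grad^2 f:
  H = [[4, -1], [-1, 8]]
Verify stationarity: grad f(x*) = H x* + g = (0, 0).
Eigenvalues of H: 3.7639, 8.2361.
Both eigenvalues > 0, so H is positive definite -> x* is a strict local min.

min


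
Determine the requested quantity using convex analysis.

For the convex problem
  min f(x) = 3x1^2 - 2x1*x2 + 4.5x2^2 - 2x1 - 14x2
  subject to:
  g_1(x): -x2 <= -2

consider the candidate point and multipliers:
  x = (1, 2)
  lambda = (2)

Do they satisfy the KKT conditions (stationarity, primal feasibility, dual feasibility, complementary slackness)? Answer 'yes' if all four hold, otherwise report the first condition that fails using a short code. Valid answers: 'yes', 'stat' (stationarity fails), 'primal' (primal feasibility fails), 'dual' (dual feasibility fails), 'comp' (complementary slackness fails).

Gradient of f: grad f(x) = Q x + c = (0, 2)
Constraint values g_i(x) = a_i^T x - b_i:
  g_1((1, 2)) = 0
Stationarity residual: grad f(x) + sum_i lambda_i a_i = (0, 0)
  -> stationarity OK
Primal feasibility (all g_i <= 0): OK
Dual feasibility (all lambda_i >= 0): OK
Complementary slackness (lambda_i * g_i(x) = 0 for all i): OK

Verdict: yes, KKT holds.

yes


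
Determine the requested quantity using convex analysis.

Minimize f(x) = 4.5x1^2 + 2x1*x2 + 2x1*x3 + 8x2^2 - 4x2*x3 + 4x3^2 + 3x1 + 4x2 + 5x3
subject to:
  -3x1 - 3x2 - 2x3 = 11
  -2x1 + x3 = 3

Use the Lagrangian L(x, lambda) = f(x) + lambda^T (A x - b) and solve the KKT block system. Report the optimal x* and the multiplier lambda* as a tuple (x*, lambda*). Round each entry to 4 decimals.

Form the Lagrangian:
  L(x, lambda) = (1/2) x^T Q x + c^T x + lambda^T (A x - b)
Stationarity (grad_x L = 0): Q x + c + A^T lambda = 0.
Primal feasibility: A x = b.

This gives the KKT block system:
  [ Q   A^T ] [ x     ]   [-c ]
  [ A    0  ] [ lambda ] = [ b ]

Solving the linear system:
  x*      = (-2.0183, -0.9573, -1.0366)
  lambda* = (-3.736, -3.9722)
  f(x*)   = 18.9726

x* = (-2.0183, -0.9573, -1.0366), lambda* = (-3.736, -3.9722)


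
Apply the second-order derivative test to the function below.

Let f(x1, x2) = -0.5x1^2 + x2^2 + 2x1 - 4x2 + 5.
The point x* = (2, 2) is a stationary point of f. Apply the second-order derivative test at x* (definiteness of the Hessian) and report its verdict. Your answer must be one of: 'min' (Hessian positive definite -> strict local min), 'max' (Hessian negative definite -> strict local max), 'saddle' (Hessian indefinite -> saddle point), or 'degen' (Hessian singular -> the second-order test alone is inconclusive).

Compute the Hessian H = grad^2 f:
  H = [[-1, 0], [0, 2]]
Verify stationarity: grad f(x*) = H x* + g = (0, 0).
Eigenvalues of H: -1, 2.
Eigenvalues have mixed signs, so H is indefinite -> x* is a saddle point.

saddle


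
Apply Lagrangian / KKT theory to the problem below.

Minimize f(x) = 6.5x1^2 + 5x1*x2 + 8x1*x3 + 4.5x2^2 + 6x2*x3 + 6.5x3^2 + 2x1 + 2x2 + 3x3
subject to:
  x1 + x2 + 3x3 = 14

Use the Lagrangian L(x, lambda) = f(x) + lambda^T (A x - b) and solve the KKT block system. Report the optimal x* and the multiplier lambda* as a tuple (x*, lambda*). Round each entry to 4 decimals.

Form the Lagrangian:
  L(x, lambda) = (1/2) x^T Q x + c^T x + lambda^T (A x - b)
Stationarity (grad_x L = 0): Q x + c + A^T lambda = 0.
Primal feasibility: A x = b.

This gives the KKT block system:
  [ Q   A^T ] [ x     ]   [-c ]
  [ A    0  ] [ lambda ] = [ b ]

Solving the linear system:
  x*      = (-1.82, -0.86, 5.56)
  lambda* = (-18.52)
  f(x*)   = 135.3

x* = (-1.82, -0.86, 5.56), lambda* = (-18.52)


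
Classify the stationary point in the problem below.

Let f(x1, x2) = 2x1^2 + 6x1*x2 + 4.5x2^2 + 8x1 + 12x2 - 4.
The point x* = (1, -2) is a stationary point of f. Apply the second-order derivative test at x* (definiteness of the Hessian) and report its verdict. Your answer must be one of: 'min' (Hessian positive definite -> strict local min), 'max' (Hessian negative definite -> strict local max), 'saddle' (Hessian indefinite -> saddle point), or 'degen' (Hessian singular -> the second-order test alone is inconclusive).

Compute the Hessian H = grad^2 f:
  H = [[4, 6], [6, 9]]
Verify stationarity: grad f(x*) = H x* + g = (0, 0).
Eigenvalues of H: 0, 13.
H has a zero eigenvalue (singular; positive semidefinite but not definite), so H is neither positive definite, negative definite, nor indefinite. The second-order test alone is inconclusive -> degen.
(Indeed, f is constant along the null direction of H through x*, so x* is not a strict local extremum.)

degen


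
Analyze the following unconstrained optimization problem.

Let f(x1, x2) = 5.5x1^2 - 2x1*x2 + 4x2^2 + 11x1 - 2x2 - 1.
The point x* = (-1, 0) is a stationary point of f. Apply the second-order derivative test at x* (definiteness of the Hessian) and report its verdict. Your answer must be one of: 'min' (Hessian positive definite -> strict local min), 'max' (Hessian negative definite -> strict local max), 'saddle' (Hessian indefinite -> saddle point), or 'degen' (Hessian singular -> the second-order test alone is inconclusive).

Compute the Hessian H = grad^2 f:
  H = [[11, -2], [-2, 8]]
Verify stationarity: grad f(x*) = H x* + g = (0, 0).
Eigenvalues of H: 7, 12.
Both eigenvalues > 0, so H is positive definite -> x* is a strict local min.

min


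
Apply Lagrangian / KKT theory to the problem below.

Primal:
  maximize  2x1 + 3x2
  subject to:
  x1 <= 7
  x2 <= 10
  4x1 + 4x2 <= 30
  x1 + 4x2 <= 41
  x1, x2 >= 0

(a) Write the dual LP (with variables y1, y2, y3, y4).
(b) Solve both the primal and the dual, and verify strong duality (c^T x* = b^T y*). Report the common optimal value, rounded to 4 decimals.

The standard primal-dual pair for 'max c^T x s.t. A x <= b, x >= 0' is:
  Dual:  min b^T y  s.t.  A^T y >= c,  y >= 0.

So the dual LP is:
  minimize  7y1 + 10y2 + 30y3 + 41y4
  subject to:
    y1 + 4y3 + y4 >= 2
    y2 + 4y3 + 4y4 >= 3
    y1, y2, y3, y4 >= 0

Solving the primal: x* = (0, 7.5).
  primal value c^T x* = 22.5.
Solving the dual: y* = (0, 0, 0.75, 0).
  dual value b^T y* = 22.5.
Strong duality: c^T x* = b^T y*. Confirmed.

22.5


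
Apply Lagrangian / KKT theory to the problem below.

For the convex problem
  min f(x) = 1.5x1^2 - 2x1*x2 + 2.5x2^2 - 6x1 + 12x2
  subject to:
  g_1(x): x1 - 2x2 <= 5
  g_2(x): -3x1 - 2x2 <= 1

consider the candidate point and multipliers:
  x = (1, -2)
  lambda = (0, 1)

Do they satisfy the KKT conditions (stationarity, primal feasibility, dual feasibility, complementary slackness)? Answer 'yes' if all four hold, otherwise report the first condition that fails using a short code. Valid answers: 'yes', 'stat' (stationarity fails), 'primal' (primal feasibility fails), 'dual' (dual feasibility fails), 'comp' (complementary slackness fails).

Gradient of f: grad f(x) = Q x + c = (1, 0)
Constraint values g_i(x) = a_i^T x - b_i:
  g_1((1, -2)) = 0
  g_2((1, -2)) = 0
Stationarity residual: grad f(x) + sum_i lambda_i a_i = (-2, -2)
  -> stationarity FAILS
Primal feasibility (all g_i <= 0): OK
Dual feasibility (all lambda_i >= 0): OK
Complementary slackness (lambda_i * g_i(x) = 0 for all i): OK

Verdict: the first failing condition is stationarity -> stat.

stat


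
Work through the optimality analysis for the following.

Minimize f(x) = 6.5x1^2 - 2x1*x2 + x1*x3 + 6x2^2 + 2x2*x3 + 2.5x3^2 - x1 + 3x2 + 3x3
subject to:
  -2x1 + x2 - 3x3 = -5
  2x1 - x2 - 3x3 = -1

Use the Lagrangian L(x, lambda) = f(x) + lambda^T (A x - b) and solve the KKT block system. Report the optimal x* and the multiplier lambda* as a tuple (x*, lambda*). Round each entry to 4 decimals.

Form the Lagrangian:
  L(x, lambda) = (1/2) x^T Q x + c^T x + lambda^T (A x - b)
Stationarity (grad_x L = 0): Q x + c + A^T lambda = 0.
Primal feasibility: A x = b.

This gives the KKT block system:
  [ Q   A^T ] [ x     ]   [-c ]
  [ A    0  ] [ lambda ] = [ b ]

Solving the linear system:
  x*      = (0.6415, -0.717, 1)
  lambda* = (3.6447, -1.2421)
  f(x*)   = 8.5943

x* = (0.6415, -0.717, 1), lambda* = (3.6447, -1.2421)


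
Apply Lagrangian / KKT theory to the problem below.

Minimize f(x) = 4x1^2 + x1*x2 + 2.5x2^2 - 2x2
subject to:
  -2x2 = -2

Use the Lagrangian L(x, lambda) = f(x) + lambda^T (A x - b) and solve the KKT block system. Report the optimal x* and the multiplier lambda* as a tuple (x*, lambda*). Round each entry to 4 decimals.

Form the Lagrangian:
  L(x, lambda) = (1/2) x^T Q x + c^T x + lambda^T (A x - b)
Stationarity (grad_x L = 0): Q x + c + A^T lambda = 0.
Primal feasibility: A x = b.

This gives the KKT block system:
  [ Q   A^T ] [ x     ]   [-c ]
  [ A    0  ] [ lambda ] = [ b ]

Solving the linear system:
  x*      = (-0.125, 1)
  lambda* = (1.4375)
  f(x*)   = 0.4375

x* = (-0.125, 1), lambda* = (1.4375)


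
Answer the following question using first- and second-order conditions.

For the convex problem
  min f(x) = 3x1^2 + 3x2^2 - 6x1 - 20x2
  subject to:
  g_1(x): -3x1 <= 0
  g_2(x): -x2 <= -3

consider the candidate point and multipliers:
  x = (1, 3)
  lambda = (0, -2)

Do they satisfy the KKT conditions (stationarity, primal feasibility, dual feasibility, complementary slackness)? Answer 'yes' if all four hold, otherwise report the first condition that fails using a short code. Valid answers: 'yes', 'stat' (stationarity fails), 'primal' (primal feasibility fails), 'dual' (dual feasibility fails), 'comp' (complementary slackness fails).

Gradient of f: grad f(x) = Q x + c = (0, -2)
Constraint values g_i(x) = a_i^T x - b_i:
  g_1((1, 3)) = -3
  g_2((1, 3)) = 0
Stationarity residual: grad f(x) + sum_i lambda_i a_i = (0, 0)
  -> stationarity OK
Primal feasibility (all g_i <= 0): OK
Dual feasibility (all lambda_i >= 0): FAILS
Complementary slackness (lambda_i * g_i(x) = 0 for all i): OK

Verdict: the first failing condition is dual_feasibility -> dual.

dual


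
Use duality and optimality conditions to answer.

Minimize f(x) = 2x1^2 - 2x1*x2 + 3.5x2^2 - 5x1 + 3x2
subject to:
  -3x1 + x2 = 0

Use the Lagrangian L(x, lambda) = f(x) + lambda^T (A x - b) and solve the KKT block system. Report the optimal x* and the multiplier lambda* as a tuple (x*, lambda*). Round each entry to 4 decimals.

Form the Lagrangian:
  L(x, lambda) = (1/2) x^T Q x + c^T x + lambda^T (A x - b)
Stationarity (grad_x L = 0): Q x + c + A^T lambda = 0.
Primal feasibility: A x = b.

This gives the KKT block system:
  [ Q   A^T ] [ x     ]   [-c ]
  [ A    0  ] [ lambda ] = [ b ]

Solving the linear system:
  x*      = (-0.0727, -0.2182)
  lambda* = (-1.6182)
  f(x*)   = -0.1455

x* = (-0.0727, -0.2182), lambda* = (-1.6182)


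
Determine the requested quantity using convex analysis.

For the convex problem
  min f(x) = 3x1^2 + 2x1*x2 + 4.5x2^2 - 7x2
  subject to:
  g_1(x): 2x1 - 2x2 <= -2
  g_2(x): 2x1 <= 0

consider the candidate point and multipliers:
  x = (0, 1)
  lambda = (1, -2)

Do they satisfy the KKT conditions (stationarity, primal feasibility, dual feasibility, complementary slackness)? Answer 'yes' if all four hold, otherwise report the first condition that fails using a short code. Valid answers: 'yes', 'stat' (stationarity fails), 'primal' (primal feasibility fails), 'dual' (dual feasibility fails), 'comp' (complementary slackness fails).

Gradient of f: grad f(x) = Q x + c = (2, 2)
Constraint values g_i(x) = a_i^T x - b_i:
  g_1((0, 1)) = 0
  g_2((0, 1)) = 0
Stationarity residual: grad f(x) + sum_i lambda_i a_i = (0, 0)
  -> stationarity OK
Primal feasibility (all g_i <= 0): OK
Dual feasibility (all lambda_i >= 0): FAILS
Complementary slackness (lambda_i * g_i(x) = 0 for all i): OK

Verdict: the first failing condition is dual_feasibility -> dual.

dual


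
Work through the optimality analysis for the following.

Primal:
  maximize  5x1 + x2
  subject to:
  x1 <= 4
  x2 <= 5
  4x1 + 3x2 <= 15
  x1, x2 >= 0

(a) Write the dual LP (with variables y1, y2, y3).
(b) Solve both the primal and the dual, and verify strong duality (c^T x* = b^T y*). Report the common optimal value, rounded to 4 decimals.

The standard primal-dual pair for 'max c^T x s.t. A x <= b, x >= 0' is:
  Dual:  min b^T y  s.t.  A^T y >= c,  y >= 0.

So the dual LP is:
  minimize  4y1 + 5y2 + 15y3
  subject to:
    y1 + 4y3 >= 5
    y2 + 3y3 >= 1
    y1, y2, y3 >= 0

Solving the primal: x* = (3.75, 0).
  primal value c^T x* = 18.75.
Solving the dual: y* = (0, 0, 1.25).
  dual value b^T y* = 18.75.
Strong duality: c^T x* = b^T y*. Confirmed.

18.75


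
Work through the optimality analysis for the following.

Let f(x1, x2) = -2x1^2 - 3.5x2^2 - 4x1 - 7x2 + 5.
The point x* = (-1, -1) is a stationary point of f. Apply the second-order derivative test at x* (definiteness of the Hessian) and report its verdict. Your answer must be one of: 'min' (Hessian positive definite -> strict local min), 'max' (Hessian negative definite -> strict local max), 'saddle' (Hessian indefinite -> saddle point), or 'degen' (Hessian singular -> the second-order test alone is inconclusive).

Compute the Hessian H = grad^2 f:
  H = [[-4, 0], [0, -7]]
Verify stationarity: grad f(x*) = H x* + g = (0, 0).
Eigenvalues of H: -7, -4.
Both eigenvalues < 0, so H is negative definite -> x* is a strict local max.

max


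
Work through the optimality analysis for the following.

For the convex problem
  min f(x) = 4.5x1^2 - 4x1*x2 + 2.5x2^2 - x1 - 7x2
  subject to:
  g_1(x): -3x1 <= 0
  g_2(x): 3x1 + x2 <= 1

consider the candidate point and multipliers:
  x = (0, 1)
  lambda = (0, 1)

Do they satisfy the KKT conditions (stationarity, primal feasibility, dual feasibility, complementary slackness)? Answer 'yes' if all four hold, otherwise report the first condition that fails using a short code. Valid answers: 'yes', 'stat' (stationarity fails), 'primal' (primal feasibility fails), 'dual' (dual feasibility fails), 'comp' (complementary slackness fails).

Gradient of f: grad f(x) = Q x + c = (-5, -2)
Constraint values g_i(x) = a_i^T x - b_i:
  g_1((0, 1)) = 0
  g_2((0, 1)) = 0
Stationarity residual: grad f(x) + sum_i lambda_i a_i = (-2, -1)
  -> stationarity FAILS
Primal feasibility (all g_i <= 0): OK
Dual feasibility (all lambda_i >= 0): OK
Complementary slackness (lambda_i * g_i(x) = 0 for all i): OK

Verdict: the first failing condition is stationarity -> stat.

stat


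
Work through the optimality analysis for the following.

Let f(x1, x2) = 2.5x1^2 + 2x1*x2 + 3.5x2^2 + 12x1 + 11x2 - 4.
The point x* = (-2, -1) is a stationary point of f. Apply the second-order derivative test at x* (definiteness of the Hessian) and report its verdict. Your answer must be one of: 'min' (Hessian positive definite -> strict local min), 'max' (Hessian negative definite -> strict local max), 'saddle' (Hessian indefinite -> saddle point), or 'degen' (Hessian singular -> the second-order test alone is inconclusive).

Compute the Hessian H = grad^2 f:
  H = [[5, 2], [2, 7]]
Verify stationarity: grad f(x*) = H x* + g = (0, 0).
Eigenvalues of H: 3.7639, 8.2361.
Both eigenvalues > 0, so H is positive definite -> x* is a strict local min.

min


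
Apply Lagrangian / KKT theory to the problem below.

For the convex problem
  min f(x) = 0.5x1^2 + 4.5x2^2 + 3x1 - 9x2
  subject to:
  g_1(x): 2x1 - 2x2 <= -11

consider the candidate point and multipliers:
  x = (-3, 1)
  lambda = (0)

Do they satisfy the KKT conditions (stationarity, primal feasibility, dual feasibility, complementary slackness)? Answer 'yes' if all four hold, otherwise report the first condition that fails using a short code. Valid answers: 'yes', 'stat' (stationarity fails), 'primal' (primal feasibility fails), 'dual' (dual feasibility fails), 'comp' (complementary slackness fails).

Gradient of f: grad f(x) = Q x + c = (0, 0)
Constraint values g_i(x) = a_i^T x - b_i:
  g_1((-3, 1)) = 3
Stationarity residual: grad f(x) + sum_i lambda_i a_i = (0, 0)
  -> stationarity OK
Primal feasibility (all g_i <= 0): FAILS
Dual feasibility (all lambda_i >= 0): OK
Complementary slackness (lambda_i * g_i(x) = 0 for all i): OK

Verdict: the first failing condition is primal_feasibility -> primal.

primal


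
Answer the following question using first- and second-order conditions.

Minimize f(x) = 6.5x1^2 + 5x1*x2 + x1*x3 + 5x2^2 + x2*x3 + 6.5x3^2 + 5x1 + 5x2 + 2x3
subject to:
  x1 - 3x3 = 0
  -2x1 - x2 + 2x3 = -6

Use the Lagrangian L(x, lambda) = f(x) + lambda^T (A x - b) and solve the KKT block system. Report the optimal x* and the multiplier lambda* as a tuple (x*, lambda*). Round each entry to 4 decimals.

Form the Lagrangian:
  L(x, lambda) = (1/2) x^T Q x + c^T x + lambda^T (A x - b)
Stationarity (grad_x L = 0): Q x + c + A^T lambda = 0.
Primal feasibility: A x = b.

This gives the KKT block system:
  [ Q   A^T ] [ x     ]   [-c ]
  [ A    0  ] [ lambda ] = [ b ]

Solving the linear system:
  x*      = (2.625, 2.5, 0.875)
  lambda* = (35.5, 44)
  f(x*)   = 145.6875

x* = (2.625, 2.5, 0.875), lambda* = (35.5, 44)


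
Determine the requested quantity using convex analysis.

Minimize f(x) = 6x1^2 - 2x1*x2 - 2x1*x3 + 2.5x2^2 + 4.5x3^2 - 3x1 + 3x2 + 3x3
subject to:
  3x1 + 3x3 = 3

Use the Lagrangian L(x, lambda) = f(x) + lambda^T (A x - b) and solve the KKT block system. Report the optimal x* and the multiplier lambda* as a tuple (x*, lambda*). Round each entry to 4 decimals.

Form the Lagrangian:
  L(x, lambda) = (1/2) x^T Q x + c^T x + lambda^T (A x - b)
Stationarity (grad_x L = 0): Q x + c + A^T lambda = 0.
Primal feasibility: A x = b.

This gives the KKT block system:
  [ Q   A^T ] [ x     ]   [-c ]
  [ A    0  ] [ lambda ] = [ b ]

Solving the linear system:
  x*      = (0.6529, -0.3388, 0.3471)
  lambda* = (-1.6061)
  f(x*)   = 1.4421

x* = (0.6529, -0.3388, 0.3471), lambda* = (-1.6061)


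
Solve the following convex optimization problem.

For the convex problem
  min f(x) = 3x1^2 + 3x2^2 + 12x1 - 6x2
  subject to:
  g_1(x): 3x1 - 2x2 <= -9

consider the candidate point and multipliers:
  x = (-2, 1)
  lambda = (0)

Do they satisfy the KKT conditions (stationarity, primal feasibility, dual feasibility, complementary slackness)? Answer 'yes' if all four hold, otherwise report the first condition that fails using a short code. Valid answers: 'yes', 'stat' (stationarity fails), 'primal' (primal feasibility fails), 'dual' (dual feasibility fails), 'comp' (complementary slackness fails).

Gradient of f: grad f(x) = Q x + c = (0, 0)
Constraint values g_i(x) = a_i^T x - b_i:
  g_1((-2, 1)) = 1
Stationarity residual: grad f(x) + sum_i lambda_i a_i = (0, 0)
  -> stationarity OK
Primal feasibility (all g_i <= 0): FAILS
Dual feasibility (all lambda_i >= 0): OK
Complementary slackness (lambda_i * g_i(x) = 0 for all i): OK

Verdict: the first failing condition is primal_feasibility -> primal.

primal


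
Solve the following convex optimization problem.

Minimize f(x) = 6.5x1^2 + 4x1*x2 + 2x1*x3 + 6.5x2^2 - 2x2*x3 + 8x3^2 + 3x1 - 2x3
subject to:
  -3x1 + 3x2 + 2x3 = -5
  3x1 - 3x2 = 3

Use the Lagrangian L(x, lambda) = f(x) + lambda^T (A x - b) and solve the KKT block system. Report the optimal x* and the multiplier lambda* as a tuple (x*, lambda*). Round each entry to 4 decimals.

Form the Lagrangian:
  L(x, lambda) = (1/2) x^T Q x + c^T x + lambda^T (A x - b)
Stationarity (grad_x L = 0): Q x + c + A^T lambda = 0.
Primal feasibility: A x = b.

This gives the KKT block system:
  [ Q   A^T ] [ x     ]   [-c ]
  [ A    0  ] [ lambda ] = [ b ]

Solving the linear system:
  x*      = (0.4118, -0.5882, -1)
  lambda* = (8, 6.6667)
  f(x*)   = 11.6176

x* = (0.4118, -0.5882, -1), lambda* = (8, 6.6667)


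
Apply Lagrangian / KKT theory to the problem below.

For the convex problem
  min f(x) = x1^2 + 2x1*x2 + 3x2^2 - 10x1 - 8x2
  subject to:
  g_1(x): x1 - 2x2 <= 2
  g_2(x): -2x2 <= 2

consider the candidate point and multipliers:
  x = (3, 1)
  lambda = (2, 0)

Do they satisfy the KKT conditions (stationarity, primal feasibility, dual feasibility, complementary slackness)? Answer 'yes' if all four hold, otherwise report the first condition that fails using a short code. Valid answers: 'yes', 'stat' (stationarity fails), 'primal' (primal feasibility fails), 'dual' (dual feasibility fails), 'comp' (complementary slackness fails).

Gradient of f: grad f(x) = Q x + c = (-2, 4)
Constraint values g_i(x) = a_i^T x - b_i:
  g_1((3, 1)) = -1
  g_2((3, 1)) = -4
Stationarity residual: grad f(x) + sum_i lambda_i a_i = (0, 0)
  -> stationarity OK
Primal feasibility (all g_i <= 0): OK
Dual feasibility (all lambda_i >= 0): OK
Complementary slackness (lambda_i * g_i(x) = 0 for all i): FAILS

Verdict: the first failing condition is complementary_slackness -> comp.

comp


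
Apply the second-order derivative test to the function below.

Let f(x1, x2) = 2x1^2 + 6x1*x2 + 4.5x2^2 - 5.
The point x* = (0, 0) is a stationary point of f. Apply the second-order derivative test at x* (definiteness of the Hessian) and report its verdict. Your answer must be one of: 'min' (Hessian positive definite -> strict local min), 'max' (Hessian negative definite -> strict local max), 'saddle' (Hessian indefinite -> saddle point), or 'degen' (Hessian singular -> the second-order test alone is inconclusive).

Compute the Hessian H = grad^2 f:
  H = [[4, 6], [6, 9]]
Verify stationarity: grad f(x*) = H x* + g = (0, 0).
Eigenvalues of H: 0, 13.
H has a zero eigenvalue (singular; positive semidefinite but not definite), so H is neither positive definite, negative definite, nor indefinite. The second-order test alone is inconclusive -> degen.
(Indeed, f is constant along the null direction of H through x*, so x* is not a strict local extremum.)

degen


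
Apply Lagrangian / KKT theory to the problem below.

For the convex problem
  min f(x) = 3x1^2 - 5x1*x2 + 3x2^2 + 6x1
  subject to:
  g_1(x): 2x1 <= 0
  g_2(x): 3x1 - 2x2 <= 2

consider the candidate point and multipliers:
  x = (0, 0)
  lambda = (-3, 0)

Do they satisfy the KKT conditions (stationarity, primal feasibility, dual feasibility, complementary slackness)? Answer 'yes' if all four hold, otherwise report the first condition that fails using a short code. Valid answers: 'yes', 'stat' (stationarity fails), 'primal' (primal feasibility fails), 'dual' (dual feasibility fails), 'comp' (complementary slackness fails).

Gradient of f: grad f(x) = Q x + c = (6, 0)
Constraint values g_i(x) = a_i^T x - b_i:
  g_1((0, 0)) = 0
  g_2((0, 0)) = -2
Stationarity residual: grad f(x) + sum_i lambda_i a_i = (0, 0)
  -> stationarity OK
Primal feasibility (all g_i <= 0): OK
Dual feasibility (all lambda_i >= 0): FAILS
Complementary slackness (lambda_i * g_i(x) = 0 for all i): OK

Verdict: the first failing condition is dual_feasibility -> dual.

dual


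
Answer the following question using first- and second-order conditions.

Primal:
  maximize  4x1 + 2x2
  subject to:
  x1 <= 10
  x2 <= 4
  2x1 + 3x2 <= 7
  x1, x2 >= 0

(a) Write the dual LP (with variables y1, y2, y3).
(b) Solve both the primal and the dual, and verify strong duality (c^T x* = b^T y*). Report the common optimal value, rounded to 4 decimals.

The standard primal-dual pair for 'max c^T x s.t. A x <= b, x >= 0' is:
  Dual:  min b^T y  s.t.  A^T y >= c,  y >= 0.

So the dual LP is:
  minimize  10y1 + 4y2 + 7y3
  subject to:
    y1 + 2y3 >= 4
    y2 + 3y3 >= 2
    y1, y2, y3 >= 0

Solving the primal: x* = (3.5, 0).
  primal value c^T x* = 14.
Solving the dual: y* = (0, 0, 2).
  dual value b^T y* = 14.
Strong duality: c^T x* = b^T y*. Confirmed.

14


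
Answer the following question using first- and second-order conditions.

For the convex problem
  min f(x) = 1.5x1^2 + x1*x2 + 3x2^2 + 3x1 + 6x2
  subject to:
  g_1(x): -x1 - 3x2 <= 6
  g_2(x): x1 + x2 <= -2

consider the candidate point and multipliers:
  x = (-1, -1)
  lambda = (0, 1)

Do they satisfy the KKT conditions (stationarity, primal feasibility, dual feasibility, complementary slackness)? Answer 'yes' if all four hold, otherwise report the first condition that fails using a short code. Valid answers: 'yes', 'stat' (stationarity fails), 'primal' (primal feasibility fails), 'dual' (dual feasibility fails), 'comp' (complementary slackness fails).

Gradient of f: grad f(x) = Q x + c = (-1, -1)
Constraint values g_i(x) = a_i^T x - b_i:
  g_1((-1, -1)) = -2
  g_2((-1, -1)) = 0
Stationarity residual: grad f(x) + sum_i lambda_i a_i = (0, 0)
  -> stationarity OK
Primal feasibility (all g_i <= 0): OK
Dual feasibility (all lambda_i >= 0): OK
Complementary slackness (lambda_i * g_i(x) = 0 for all i): OK

Verdict: yes, KKT holds.

yes


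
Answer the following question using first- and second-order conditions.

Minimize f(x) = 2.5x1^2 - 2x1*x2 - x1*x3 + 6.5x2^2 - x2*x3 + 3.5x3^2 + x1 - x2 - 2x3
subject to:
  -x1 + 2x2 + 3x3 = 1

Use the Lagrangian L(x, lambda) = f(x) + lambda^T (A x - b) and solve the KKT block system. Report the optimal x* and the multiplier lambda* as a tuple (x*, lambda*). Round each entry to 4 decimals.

Form the Lagrangian:
  L(x, lambda) = (1/2) x^T Q x + c^T x + lambda^T (A x - b)
Stationarity (grad_x L = 0): Q x + c + A^T lambda = 0.
Primal feasibility: A x = b.

This gives the KKT block system:
  [ Q   A^T ] [ x     ]   [-c ]
  [ A    0  ] [ lambda ] = [ b ]

Solving the linear system:
  x*      = (-0.1086, 0.0691, 0.2511)
  lambda* = (0.0677)
  f(x*)   = -0.3738

x* = (-0.1086, 0.0691, 0.2511), lambda* = (0.0677)


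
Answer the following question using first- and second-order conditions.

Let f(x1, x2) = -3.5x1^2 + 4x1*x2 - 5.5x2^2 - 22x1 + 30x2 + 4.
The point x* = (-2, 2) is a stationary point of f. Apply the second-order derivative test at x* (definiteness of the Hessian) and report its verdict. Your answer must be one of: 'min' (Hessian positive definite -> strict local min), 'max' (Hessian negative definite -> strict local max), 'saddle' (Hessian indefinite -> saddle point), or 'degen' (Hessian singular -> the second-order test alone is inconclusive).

Compute the Hessian H = grad^2 f:
  H = [[-7, 4], [4, -11]]
Verify stationarity: grad f(x*) = H x* + g = (0, 0).
Eigenvalues of H: -13.4721, -4.5279.
Both eigenvalues < 0, so H is negative definite -> x* is a strict local max.

max


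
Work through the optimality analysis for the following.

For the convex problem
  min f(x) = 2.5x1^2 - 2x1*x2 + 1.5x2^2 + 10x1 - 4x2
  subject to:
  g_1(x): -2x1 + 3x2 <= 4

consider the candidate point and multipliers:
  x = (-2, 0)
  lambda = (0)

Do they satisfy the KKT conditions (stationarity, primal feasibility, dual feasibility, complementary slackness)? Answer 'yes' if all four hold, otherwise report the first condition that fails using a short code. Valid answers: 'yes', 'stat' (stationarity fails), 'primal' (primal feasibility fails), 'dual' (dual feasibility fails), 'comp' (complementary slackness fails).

Gradient of f: grad f(x) = Q x + c = (0, 0)
Constraint values g_i(x) = a_i^T x - b_i:
  g_1((-2, 0)) = 0
Stationarity residual: grad f(x) + sum_i lambda_i a_i = (0, 0)
  -> stationarity OK
Primal feasibility (all g_i <= 0): OK
Dual feasibility (all lambda_i >= 0): OK
Complementary slackness (lambda_i * g_i(x) = 0 for all i): OK

Verdict: yes, KKT holds.

yes


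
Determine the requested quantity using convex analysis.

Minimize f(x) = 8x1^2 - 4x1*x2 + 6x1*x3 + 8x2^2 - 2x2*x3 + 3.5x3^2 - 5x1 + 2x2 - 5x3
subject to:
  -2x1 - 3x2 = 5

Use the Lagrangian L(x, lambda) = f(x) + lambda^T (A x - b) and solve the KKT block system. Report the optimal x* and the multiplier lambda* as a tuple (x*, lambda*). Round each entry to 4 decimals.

Form the Lagrangian:
  L(x, lambda) = (1/2) x^T Q x + c^T x + lambda^T (A x - b)
Stationarity (grad_x L = 0): Q x + c + A^T lambda = 0.
Primal feasibility: A x = b.

This gives the KKT block system:
  [ Q   A^T ] [ x     ]   [-c ]
  [ A    0  ] [ lambda ] = [ b ]

Solving the linear system:
  x*      = (-0.9564, -1.0291, 1.2401)
  lambda* = (-4.3731)
  f(x*)   = 9.1946

x* = (-0.9564, -1.0291, 1.2401), lambda* = (-4.3731)


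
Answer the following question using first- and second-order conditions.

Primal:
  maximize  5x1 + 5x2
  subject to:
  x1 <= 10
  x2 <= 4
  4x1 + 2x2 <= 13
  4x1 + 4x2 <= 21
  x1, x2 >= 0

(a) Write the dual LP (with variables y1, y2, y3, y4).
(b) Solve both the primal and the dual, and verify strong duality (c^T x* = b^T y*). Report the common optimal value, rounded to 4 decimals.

The standard primal-dual pair for 'max c^T x s.t. A x <= b, x >= 0' is:
  Dual:  min b^T y  s.t.  A^T y >= c,  y >= 0.

So the dual LP is:
  minimize  10y1 + 4y2 + 13y3 + 21y4
  subject to:
    y1 + 4y3 + 4y4 >= 5
    y2 + 2y3 + 4y4 >= 5
    y1, y2, y3, y4 >= 0

Solving the primal: x* = (1.25, 4).
  primal value c^T x* = 26.25.
Solving the dual: y* = (0, 0, 0, 1.25).
  dual value b^T y* = 26.25.
Strong duality: c^T x* = b^T y*. Confirmed.

26.25


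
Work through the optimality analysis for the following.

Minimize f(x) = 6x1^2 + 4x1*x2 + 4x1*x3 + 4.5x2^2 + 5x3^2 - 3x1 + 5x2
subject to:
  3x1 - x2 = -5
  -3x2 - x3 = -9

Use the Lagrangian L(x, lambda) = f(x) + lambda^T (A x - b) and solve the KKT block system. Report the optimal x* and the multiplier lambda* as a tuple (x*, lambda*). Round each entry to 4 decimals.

Form the Lagrangian:
  L(x, lambda) = (1/2) x^T Q x + c^T x + lambda^T (A x - b)
Stationarity (grad_x L = 0): Q x + c + A^T lambda = 0.
Primal feasibility: A x = b.

This gives the KKT block system:
  [ Q   A^T ] [ x     ]   [-c ]
  [ A    0  ] [ lambda ] = [ b ]

Solving the linear system:
  x*      = (-0.7988, 2.6035, 1.1895)
  lambda* = (-0.862, 8.6994)
  f(x*)   = 44.6994

x* = (-0.7988, 2.6035, 1.1895), lambda* = (-0.862, 8.6994)


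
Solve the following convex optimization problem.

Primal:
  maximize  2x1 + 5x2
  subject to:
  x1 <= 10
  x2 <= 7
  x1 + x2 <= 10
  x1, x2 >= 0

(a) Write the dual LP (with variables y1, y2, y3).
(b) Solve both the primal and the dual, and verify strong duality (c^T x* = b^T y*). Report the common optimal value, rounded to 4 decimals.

The standard primal-dual pair for 'max c^T x s.t. A x <= b, x >= 0' is:
  Dual:  min b^T y  s.t.  A^T y >= c,  y >= 0.

So the dual LP is:
  minimize  10y1 + 7y2 + 10y3
  subject to:
    y1 + y3 >= 2
    y2 + y3 >= 5
    y1, y2, y3 >= 0

Solving the primal: x* = (3, 7).
  primal value c^T x* = 41.
Solving the dual: y* = (0, 3, 2).
  dual value b^T y* = 41.
Strong duality: c^T x* = b^T y*. Confirmed.

41


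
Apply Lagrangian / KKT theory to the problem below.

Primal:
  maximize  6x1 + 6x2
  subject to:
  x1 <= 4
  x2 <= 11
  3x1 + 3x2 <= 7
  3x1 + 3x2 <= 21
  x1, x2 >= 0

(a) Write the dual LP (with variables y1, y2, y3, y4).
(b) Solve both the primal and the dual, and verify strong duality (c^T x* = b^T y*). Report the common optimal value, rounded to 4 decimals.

The standard primal-dual pair for 'max c^T x s.t. A x <= b, x >= 0' is:
  Dual:  min b^T y  s.t.  A^T y >= c,  y >= 0.

So the dual LP is:
  minimize  4y1 + 11y2 + 7y3 + 21y4
  subject to:
    y1 + 3y3 + 3y4 >= 6
    y2 + 3y3 + 3y4 >= 6
    y1, y2, y3, y4 >= 0

Solving the primal: x* = (2.3333, 0).
  primal value c^T x* = 14.
Solving the dual: y* = (0, 0, 2, 0).
  dual value b^T y* = 14.
Strong duality: c^T x* = b^T y*. Confirmed.

14


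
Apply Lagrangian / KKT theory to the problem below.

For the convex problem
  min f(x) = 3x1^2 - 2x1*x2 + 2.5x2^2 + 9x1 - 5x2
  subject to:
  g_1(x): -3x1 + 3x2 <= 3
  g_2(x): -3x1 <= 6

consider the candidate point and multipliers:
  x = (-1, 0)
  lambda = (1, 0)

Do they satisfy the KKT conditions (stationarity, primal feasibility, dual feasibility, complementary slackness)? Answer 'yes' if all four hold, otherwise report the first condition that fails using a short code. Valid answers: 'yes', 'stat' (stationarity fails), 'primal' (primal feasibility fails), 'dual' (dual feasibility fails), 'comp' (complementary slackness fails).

Gradient of f: grad f(x) = Q x + c = (3, -3)
Constraint values g_i(x) = a_i^T x - b_i:
  g_1((-1, 0)) = 0
  g_2((-1, 0)) = -3
Stationarity residual: grad f(x) + sum_i lambda_i a_i = (0, 0)
  -> stationarity OK
Primal feasibility (all g_i <= 0): OK
Dual feasibility (all lambda_i >= 0): OK
Complementary slackness (lambda_i * g_i(x) = 0 for all i): OK

Verdict: yes, KKT holds.

yes


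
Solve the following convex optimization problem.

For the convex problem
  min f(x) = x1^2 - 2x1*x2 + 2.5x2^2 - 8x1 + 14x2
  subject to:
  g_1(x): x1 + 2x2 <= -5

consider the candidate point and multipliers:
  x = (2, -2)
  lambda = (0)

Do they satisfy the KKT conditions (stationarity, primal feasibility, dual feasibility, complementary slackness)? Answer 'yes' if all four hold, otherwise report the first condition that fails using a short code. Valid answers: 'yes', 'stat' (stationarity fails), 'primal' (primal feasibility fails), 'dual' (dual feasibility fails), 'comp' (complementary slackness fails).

Gradient of f: grad f(x) = Q x + c = (0, 0)
Constraint values g_i(x) = a_i^T x - b_i:
  g_1((2, -2)) = 3
Stationarity residual: grad f(x) + sum_i lambda_i a_i = (0, 0)
  -> stationarity OK
Primal feasibility (all g_i <= 0): FAILS
Dual feasibility (all lambda_i >= 0): OK
Complementary slackness (lambda_i * g_i(x) = 0 for all i): OK

Verdict: the first failing condition is primal_feasibility -> primal.

primal


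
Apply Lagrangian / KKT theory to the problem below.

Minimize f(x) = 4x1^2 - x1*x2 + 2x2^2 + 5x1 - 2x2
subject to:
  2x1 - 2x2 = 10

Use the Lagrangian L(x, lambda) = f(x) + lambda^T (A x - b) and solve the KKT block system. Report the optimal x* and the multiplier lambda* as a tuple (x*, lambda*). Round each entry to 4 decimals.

Form the Lagrangian:
  L(x, lambda) = (1/2) x^T Q x + c^T x + lambda^T (A x - b)
Stationarity (grad_x L = 0): Q x + c + A^T lambda = 0.
Primal feasibility: A x = b.

This gives the KKT block system:
  [ Q   A^T ] [ x     ]   [-c ]
  [ A    0  ] [ lambda ] = [ b ]

Solving the linear system:
  x*      = (1.2, -3.8)
  lambda* = (-9.2)
  f(x*)   = 52.8

x* = (1.2, -3.8), lambda* = (-9.2)


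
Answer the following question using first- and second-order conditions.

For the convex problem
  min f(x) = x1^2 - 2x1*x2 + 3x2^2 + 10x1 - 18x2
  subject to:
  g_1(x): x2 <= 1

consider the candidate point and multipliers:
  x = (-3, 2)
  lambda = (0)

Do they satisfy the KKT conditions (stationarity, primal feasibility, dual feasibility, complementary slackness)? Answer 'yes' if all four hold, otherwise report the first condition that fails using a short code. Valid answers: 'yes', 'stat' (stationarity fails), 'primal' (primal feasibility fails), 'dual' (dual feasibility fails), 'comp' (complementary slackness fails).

Gradient of f: grad f(x) = Q x + c = (0, 0)
Constraint values g_i(x) = a_i^T x - b_i:
  g_1((-3, 2)) = 1
Stationarity residual: grad f(x) + sum_i lambda_i a_i = (0, 0)
  -> stationarity OK
Primal feasibility (all g_i <= 0): FAILS
Dual feasibility (all lambda_i >= 0): OK
Complementary slackness (lambda_i * g_i(x) = 0 for all i): OK

Verdict: the first failing condition is primal_feasibility -> primal.

primal


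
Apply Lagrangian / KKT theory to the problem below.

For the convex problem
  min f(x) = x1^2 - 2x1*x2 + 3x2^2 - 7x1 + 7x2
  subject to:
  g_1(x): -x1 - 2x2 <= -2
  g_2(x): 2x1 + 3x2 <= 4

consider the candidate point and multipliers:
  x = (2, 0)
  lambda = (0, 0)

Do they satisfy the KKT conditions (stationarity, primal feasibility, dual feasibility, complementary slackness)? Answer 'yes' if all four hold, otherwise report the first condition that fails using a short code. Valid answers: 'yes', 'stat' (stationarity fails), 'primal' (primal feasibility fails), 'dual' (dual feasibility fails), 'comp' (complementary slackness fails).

Gradient of f: grad f(x) = Q x + c = (-3, 3)
Constraint values g_i(x) = a_i^T x - b_i:
  g_1((2, 0)) = 0
  g_2((2, 0)) = 0
Stationarity residual: grad f(x) + sum_i lambda_i a_i = (-3, 3)
  -> stationarity FAILS
Primal feasibility (all g_i <= 0): OK
Dual feasibility (all lambda_i >= 0): OK
Complementary slackness (lambda_i * g_i(x) = 0 for all i): OK

Verdict: the first failing condition is stationarity -> stat.

stat


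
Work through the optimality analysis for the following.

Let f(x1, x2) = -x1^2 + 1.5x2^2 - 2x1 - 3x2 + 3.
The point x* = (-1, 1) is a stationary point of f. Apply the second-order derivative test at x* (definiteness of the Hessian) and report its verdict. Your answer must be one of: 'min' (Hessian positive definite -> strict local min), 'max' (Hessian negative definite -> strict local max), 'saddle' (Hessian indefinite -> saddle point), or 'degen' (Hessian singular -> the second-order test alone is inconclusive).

Compute the Hessian H = grad^2 f:
  H = [[-2, 0], [0, 3]]
Verify stationarity: grad f(x*) = H x* + g = (0, 0).
Eigenvalues of H: -2, 3.
Eigenvalues have mixed signs, so H is indefinite -> x* is a saddle point.

saddle


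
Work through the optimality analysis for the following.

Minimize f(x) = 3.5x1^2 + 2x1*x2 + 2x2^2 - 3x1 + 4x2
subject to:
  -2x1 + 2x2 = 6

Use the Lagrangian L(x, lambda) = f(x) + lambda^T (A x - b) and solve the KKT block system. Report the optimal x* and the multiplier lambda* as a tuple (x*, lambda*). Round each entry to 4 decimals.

Form the Lagrangian:
  L(x, lambda) = (1/2) x^T Q x + c^T x + lambda^T (A x - b)
Stationarity (grad_x L = 0): Q x + c + A^T lambda = 0.
Primal feasibility: A x = b.

This gives the KKT block system:
  [ Q   A^T ] [ x     ]   [-c ]
  [ A    0  ] [ lambda ] = [ b ]

Solving the linear system:
  x*      = (-1.2667, 1.7333)
  lambda* = (-4.2)
  f(x*)   = 17.9667

x* = (-1.2667, 1.7333), lambda* = (-4.2)


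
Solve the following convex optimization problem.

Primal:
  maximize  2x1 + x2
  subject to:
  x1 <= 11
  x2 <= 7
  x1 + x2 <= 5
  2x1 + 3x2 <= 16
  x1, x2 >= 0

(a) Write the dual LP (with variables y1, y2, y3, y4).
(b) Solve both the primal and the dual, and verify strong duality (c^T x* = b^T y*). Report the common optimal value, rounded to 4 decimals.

The standard primal-dual pair for 'max c^T x s.t. A x <= b, x >= 0' is:
  Dual:  min b^T y  s.t.  A^T y >= c,  y >= 0.

So the dual LP is:
  minimize  11y1 + 7y2 + 5y3 + 16y4
  subject to:
    y1 + y3 + 2y4 >= 2
    y2 + y3 + 3y4 >= 1
    y1, y2, y3, y4 >= 0

Solving the primal: x* = (5, 0).
  primal value c^T x* = 10.
Solving the dual: y* = (0, 0, 2, 0).
  dual value b^T y* = 10.
Strong duality: c^T x* = b^T y*. Confirmed.

10


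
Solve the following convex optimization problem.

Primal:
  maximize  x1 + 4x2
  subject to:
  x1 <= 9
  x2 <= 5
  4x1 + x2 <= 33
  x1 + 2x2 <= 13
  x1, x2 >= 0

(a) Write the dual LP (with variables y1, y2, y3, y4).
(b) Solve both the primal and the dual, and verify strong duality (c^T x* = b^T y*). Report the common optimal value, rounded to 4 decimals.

The standard primal-dual pair for 'max c^T x s.t. A x <= b, x >= 0' is:
  Dual:  min b^T y  s.t.  A^T y >= c,  y >= 0.

So the dual LP is:
  minimize  9y1 + 5y2 + 33y3 + 13y4
  subject to:
    y1 + 4y3 + y4 >= 1
    y2 + y3 + 2y4 >= 4
    y1, y2, y3, y4 >= 0

Solving the primal: x* = (3, 5).
  primal value c^T x* = 23.
Solving the dual: y* = (0, 2, 0, 1).
  dual value b^T y* = 23.
Strong duality: c^T x* = b^T y*. Confirmed.

23


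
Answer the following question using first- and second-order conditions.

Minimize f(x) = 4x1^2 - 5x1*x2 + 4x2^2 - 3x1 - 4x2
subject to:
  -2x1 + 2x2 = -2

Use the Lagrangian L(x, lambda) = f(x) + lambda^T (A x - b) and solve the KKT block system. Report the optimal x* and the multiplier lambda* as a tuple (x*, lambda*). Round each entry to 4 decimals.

Form the Lagrangian:
  L(x, lambda) = (1/2) x^T Q x + c^T x + lambda^T (A x - b)
Stationarity (grad_x L = 0): Q x + c + A^T lambda = 0.
Primal feasibility: A x = b.

This gives the KKT block system:
  [ Q   A^T ] [ x     ]   [-c ]
  [ A    0  ] [ lambda ] = [ b ]

Solving the linear system:
  x*      = (1.6667, 0.6667)
  lambda* = (3.5)
  f(x*)   = -0.3333

x* = (1.6667, 0.6667), lambda* = (3.5)


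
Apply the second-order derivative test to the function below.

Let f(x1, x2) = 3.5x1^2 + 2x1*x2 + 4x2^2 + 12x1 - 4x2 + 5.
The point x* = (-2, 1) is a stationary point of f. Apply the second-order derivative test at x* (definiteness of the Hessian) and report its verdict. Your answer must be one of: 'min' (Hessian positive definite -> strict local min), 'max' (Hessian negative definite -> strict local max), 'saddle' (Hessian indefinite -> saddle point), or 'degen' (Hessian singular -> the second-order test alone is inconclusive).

Compute the Hessian H = grad^2 f:
  H = [[7, 2], [2, 8]]
Verify stationarity: grad f(x*) = H x* + g = (0, 0).
Eigenvalues of H: 5.4384, 9.5616.
Both eigenvalues > 0, so H is positive definite -> x* is a strict local min.

min
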